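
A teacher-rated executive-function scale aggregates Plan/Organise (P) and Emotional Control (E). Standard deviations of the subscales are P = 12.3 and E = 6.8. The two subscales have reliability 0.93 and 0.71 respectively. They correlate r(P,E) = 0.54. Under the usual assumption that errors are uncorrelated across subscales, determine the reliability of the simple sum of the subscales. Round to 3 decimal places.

0.917

Var(P+E) = 12.3² + 6.8² + 2·[12.3·6.8·0.54] = 197.53 + 90.3312 = 287.861.
With uncorrelated errors the cross-covariances are all true-score covariance, so they carry over unchanged; only the diagonal terms shrink to ρᵢσᵢ².
True-score variance = [12.3²·0.93 + 6.8²·0.71] + 90.3312 = 173.53 + 90.3312 = 263.861.
Reliability = 263.861 / 287.861 = 0.917.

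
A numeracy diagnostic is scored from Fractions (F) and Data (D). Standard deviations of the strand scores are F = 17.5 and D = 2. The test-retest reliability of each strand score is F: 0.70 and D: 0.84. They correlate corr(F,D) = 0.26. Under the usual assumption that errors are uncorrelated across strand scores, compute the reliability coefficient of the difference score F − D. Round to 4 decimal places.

Var(F−D) = 17.5² + 2² − 2·17.5·2·0.26 = 310.25 − 18.2 = 292.05.
Because errors are independent across components, Cov(Tᵢ,Tⱼ) = Cov(Xᵢ,Xⱼ); the off-diagonal part of the true-score variance is the same as above.
True-score variance = [17.5²·0.70 + 2²·0.84] − 18.2 = 217.735 − 18.2 = 199.535.
Reliability = 199.535 / 292.05 = 0.6832.

0.6832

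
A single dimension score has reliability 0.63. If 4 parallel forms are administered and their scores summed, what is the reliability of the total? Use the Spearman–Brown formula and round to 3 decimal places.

0.872

ρ_k = kρ / (1 + (k−1)ρ) = 4·0.63 / (1 + 3·0.63) = 2.520 / 2.890 = 0.872.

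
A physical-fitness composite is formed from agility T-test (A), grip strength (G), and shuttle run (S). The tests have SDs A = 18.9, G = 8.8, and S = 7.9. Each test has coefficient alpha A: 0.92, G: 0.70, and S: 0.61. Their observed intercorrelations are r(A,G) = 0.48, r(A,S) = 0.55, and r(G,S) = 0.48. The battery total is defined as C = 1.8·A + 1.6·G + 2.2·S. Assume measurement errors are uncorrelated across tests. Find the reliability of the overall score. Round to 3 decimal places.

Var(C) = 1.8²·18.9² + 1.6²·8.8² + 2.2²·7.9² + 2·[2.88·18.9·8.8·0.48 + 3.96·18.9·7.9·0.55 + 3.52·8.8·7.9·0.48] = 1657.67 + 1345.16 = 3002.83.
Because errors are independent across components, Cov(Tᵢ,Tⱼ) = Cov(Xᵢ,Xⱼ); the off-diagonal part of the true-score variance is the same as above.
True-score variance = [1.8²·18.9²·0.92 + 1.6²·8.8²·0.70 + 2.2²·7.9²·0.61] + 1345.16 = 1387.8 + 1345.16 = 2732.96.
Reliability = 2732.96 / 3002.83 = 0.910.

0.910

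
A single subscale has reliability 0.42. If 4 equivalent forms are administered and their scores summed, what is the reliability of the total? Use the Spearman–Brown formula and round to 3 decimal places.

ρ_k = kρ / (1 + (k−1)ρ) = 4·0.42 / (1 + 3·0.42) = 1.680 / 2.260 = 0.743.

0.743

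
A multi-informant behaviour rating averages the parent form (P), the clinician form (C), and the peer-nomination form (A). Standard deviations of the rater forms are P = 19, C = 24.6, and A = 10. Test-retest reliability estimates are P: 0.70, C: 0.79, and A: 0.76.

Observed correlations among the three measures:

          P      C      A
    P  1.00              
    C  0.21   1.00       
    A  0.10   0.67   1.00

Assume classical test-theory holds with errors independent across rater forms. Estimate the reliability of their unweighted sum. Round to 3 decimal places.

Var(P+C+A) = 19² + 24.6² + 10² + 2·[19·24.6·0.21 + 19·10·0.10 + 24.6·10·0.67] = 1066.16 + 563.948 = 1630.11.
Under uncorrelated errors the observed covariances equal the true-score covariances, so only the own-variance terms attenuate.
True-score variance = [19²·0.70 + 24.6²·0.79 + 10²·0.76] + 563.948 = 806.776 + 563.948 = 1370.72.
Reliability = 1370.72 / 1630.11 = 0.841.

0.841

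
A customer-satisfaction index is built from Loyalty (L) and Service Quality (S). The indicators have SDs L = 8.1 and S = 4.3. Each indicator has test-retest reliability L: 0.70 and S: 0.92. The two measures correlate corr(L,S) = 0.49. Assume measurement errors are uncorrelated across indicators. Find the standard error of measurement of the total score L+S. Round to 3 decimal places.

Var(total) = 84.1 + 34.1334 = 118.233.
True-score variance = 62.9378 + 34.1334 = 97.0712, so reliability = 0.8210.
Error variance = 118.233 − 97.0712 = 21.1622; SEM = √21.1622 = 4.600.

4.600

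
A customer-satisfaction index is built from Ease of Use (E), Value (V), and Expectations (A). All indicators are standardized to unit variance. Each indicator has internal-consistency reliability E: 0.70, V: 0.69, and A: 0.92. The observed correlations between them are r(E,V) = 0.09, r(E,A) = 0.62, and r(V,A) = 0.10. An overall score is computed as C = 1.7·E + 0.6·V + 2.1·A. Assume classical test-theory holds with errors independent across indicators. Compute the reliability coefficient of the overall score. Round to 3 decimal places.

Var(C) = 1.7² + 0.6² + 2.1² + 2·[1.02·0.09 + 3.57·0.62 + 1.26·0.10] = 7.66 + 4.8624 = 12.5224.
With uncorrelated errors the cross-covariances are all true-score covariance, so they carry over unchanged; only the diagonal terms shrink to ρᵢσᵢ².
True-score variance = [1.7²·0.70 + 0.6²·0.69 + 2.1²·0.92] + 4.8624 = 6.3286 + 4.8624 = 11.191.
Reliability = 11.191 / 12.5224 = 0.894.

0.894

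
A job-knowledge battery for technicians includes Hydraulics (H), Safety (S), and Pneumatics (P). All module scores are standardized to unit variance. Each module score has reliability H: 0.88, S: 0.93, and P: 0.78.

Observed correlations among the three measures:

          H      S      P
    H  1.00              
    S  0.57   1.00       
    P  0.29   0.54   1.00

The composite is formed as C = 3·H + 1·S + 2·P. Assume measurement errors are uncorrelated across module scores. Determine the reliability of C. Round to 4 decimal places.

0.9120

Var(C) = 3² + 1 + 2² + 2·[3·0.57 + 6·0.29 + 2·0.54] = 14 + 9.06 = 23.06.
Under uncorrelated errors the observed covariances equal the true-score covariances, so only the own-variance terms attenuate.
True-score variance = [3²·0.88 + 0.93 + 2²·0.78] + 9.06 = 11.97 + 9.06 = 21.03.
Reliability = 21.03 / 23.06 = 0.9120.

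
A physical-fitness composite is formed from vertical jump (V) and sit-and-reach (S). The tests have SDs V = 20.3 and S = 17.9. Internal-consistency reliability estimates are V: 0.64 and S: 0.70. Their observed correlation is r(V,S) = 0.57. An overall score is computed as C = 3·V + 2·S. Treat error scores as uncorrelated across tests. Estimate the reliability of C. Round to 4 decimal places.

0.7700

Var(C) = 3²·20.3² + 2²·17.9² + 2·[6·20.3·17.9·0.57] = 4990.45 + 2485.45 = 7475.9.
Because errors are independent across components, Cov(Tᵢ,Tⱼ) = Cov(Xᵢ,Xⱼ); the off-diagonal part of the true-score variance is the same as above.
True-score variance = [3²·20.3²·0.64 + 2²·17.9²·0.70] + 2485.45 = 3270.79 + 2485.45 = 5756.24.
Reliability = 5756.24 / 7475.9 = 0.7700.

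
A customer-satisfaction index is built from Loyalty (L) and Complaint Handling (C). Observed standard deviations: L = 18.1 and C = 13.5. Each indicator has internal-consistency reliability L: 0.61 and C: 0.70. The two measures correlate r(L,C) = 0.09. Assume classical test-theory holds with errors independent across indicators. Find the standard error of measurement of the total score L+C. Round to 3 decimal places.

Var(total) = 509.86 + 43.983 = 553.843.
True-score variance = 327.417 + 43.983 = 371.4, so reliability = 0.6706.
Error variance = 553.843 − 371.4 = 182.443; SEM = √182.443 = 13.507.

13.507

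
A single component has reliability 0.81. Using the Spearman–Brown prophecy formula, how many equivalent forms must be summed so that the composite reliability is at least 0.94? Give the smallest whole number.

k ≥ ρ*(1−ρ₁)/(ρ₁(1−ρ*)) = 0.94·0.19 / (0.81·0.06) = 3.675.
Smallest integer k = 4.

4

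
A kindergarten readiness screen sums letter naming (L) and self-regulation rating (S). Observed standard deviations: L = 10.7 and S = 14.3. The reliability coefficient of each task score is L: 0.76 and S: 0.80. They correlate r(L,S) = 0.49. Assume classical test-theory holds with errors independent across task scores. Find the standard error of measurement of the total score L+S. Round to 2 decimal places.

Var(total) = 318.98 + 149.95 = 468.93.
True-score variance = 250.604 + 149.95 = 400.554, so reliability = 0.8542.
Error variance = 468.93 − 400.554 = 68.3756; SEM = √68.3756 = 8.27.

8.27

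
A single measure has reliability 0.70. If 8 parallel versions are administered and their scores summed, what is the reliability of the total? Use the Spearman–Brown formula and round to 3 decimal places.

0.949

ρ_k = kρ / (1 + (k−1)ρ) = 8·0.70 / (1 + 7·0.70) = 5.600 / 5.900 = 0.949.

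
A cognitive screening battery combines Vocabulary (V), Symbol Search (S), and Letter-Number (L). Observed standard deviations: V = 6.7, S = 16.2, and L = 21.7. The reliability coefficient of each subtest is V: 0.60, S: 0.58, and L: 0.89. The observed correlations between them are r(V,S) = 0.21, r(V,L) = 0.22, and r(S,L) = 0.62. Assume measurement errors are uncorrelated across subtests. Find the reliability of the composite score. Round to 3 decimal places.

0.864

Var(V+S+L) = 6.7² + 16.2² + 21.7² + 2·[6.7·16.2·0.21 + 6.7·21.7·0.22 + 16.2·21.7·0.62] = 778.22 + 545.468 = 1323.69.
Because errors are independent across components, Cov(Tᵢ,Tⱼ) = Cov(Xᵢ,Xⱼ); the off-diagonal part of the true-score variance is the same as above.
True-score variance = [6.7²·0.60 + 16.2²·0.58 + 21.7²·0.89] + 545.468 = 598.241 + 545.468 = 1143.71.
Reliability = 1143.71 / 1323.69 = 0.864.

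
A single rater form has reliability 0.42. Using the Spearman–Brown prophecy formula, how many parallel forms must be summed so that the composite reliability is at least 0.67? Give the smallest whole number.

3

k ≥ ρ*(1−ρ₁)/(ρ₁(1−ρ*)) = 0.67·0.58 / (0.42·0.33) = 2.804.
Smallest integer k = 3.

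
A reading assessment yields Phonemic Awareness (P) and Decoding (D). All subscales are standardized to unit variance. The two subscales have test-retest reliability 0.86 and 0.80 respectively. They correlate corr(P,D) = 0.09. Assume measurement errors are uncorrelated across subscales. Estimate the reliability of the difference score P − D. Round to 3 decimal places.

Var(P−D) = 1 + 1 − 2·0.09 = 2 − 0.18 = 1.82.
Under uncorrelated errors the observed covariances equal the true-score covariances, so only the own-variance terms attenuate.
True-score variance = [0.86 + 0.80] − 0.18 = 1.66 − 0.18 = 1.48.
Reliability = 1.48 / 1.82 = 0.813.

0.813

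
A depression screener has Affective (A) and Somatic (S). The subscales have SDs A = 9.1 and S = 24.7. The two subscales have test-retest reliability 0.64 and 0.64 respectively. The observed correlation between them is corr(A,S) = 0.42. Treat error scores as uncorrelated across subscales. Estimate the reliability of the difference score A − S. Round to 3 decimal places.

Var(A−S) = 9.1² + 24.7² − 2·9.1·24.7·0.42 = 692.9 − 188.807 = 504.093.
With uncorrelated errors the cross-covariances are all true-score covariance, so they carry over unchanged; only the diagonal terms shrink to ρᵢσᵢ².
True-score variance = [9.1²·0.64 + 24.7²·0.64] − 188.807 = 443.456 − 188.807 = 254.649.
Reliability = 254.649 / 504.093 = 0.505.

0.505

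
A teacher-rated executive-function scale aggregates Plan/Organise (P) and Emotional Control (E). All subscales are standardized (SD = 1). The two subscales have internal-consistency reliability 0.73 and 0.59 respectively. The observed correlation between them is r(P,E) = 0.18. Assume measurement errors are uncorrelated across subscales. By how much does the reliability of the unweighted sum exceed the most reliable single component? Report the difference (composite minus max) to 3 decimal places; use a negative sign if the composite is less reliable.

-0.018

Var(sum) = 2 + 0.36 = 2.36; true-score variance = 1.32 + 0.36 = 1.68; composite reliability = 0.7119.
Max component reliability = 0.7300.
Difference = 0.7119 − 0.7300 = -0.018.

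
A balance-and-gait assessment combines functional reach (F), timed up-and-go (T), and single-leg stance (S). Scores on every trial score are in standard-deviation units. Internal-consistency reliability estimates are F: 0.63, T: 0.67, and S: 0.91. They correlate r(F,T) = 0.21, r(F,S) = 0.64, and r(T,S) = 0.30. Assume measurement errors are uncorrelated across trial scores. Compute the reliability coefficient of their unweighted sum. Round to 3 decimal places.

0.851

Var(F+T+S) = 3 + 2·[0.21 + 0.64 + 0.30] = 3 + 2.3 = 5.3.
With uncorrelated errors the cross-covariances are all true-score covariance, so they carry over unchanged; only the diagonal terms shrink to ρᵢσᵢ².
True-score variance = [0.63 + 0.67 + 0.91] + 2.3 = 2.21 + 2.3 = 4.51.
Reliability = 4.51 / 5.3 = 0.851.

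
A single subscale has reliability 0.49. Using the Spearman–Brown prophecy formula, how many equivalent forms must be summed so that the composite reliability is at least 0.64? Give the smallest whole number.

2

k ≥ ρ*(1−ρ₁)/(ρ₁(1−ρ*)) = 0.64·0.51 / (0.49·0.36) = 1.850.
Smallest integer k = 2.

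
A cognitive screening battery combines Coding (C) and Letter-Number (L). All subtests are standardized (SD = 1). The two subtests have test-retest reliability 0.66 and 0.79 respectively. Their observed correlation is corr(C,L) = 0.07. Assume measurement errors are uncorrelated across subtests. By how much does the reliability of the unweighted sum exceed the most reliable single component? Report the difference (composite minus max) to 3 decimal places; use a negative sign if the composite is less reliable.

Var(sum) = 2 + 0.14 = 2.14; true-score variance = 1.45 + 0.14 = 1.59; composite reliability = 0.7430.
Max component reliability = 0.7900.
Difference = 0.7430 − 0.7900 = -0.047.

-0.047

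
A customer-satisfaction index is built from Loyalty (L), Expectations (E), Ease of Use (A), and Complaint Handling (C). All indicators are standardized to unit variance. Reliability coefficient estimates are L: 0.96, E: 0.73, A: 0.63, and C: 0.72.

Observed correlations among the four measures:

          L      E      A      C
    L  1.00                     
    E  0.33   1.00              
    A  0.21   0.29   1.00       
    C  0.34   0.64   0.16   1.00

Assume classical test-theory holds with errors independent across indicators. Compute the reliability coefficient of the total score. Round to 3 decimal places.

Var(L+E+A+C) = 4 + 2·[0.33 + 0.21 + 0.34 + 0.29 + 0.64 + 0.16] = 4 + 3.94 = 7.94.
With uncorrelated errors the cross-covariances are all true-score covariance, so they carry over unchanged; only the diagonal terms shrink to ρᵢσᵢ².
True-score variance = [0.96 + 0.73 + 0.63 + 0.72] + 3.94 = 3.04 + 3.94 = 6.98.
Reliability = 6.98 / 7.94 = 0.879.

0.879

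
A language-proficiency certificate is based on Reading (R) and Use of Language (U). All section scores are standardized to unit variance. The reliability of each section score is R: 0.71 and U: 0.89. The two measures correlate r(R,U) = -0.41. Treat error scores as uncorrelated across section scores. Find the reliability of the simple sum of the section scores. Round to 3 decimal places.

0.661

Var(R+U) = 2 + 2·[(-0.41)] = 2 − 0.82 = 1.18.
With uncorrelated errors the cross-covariances are all true-score covariance, so they carry over unchanged; only the diagonal terms shrink to ρᵢσᵢ².
True-score variance = [0.71 + 0.89] − 0.82 = 1.6 − 0.82 = 0.78.
Reliability = 0.78 / 1.18 = 0.661.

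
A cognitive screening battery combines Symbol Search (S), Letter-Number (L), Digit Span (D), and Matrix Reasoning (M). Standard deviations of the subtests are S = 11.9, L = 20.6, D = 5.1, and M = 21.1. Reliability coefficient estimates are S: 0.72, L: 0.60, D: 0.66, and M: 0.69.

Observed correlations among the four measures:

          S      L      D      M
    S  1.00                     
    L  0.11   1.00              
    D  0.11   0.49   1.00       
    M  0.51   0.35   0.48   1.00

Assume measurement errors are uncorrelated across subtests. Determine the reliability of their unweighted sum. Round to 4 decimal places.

Var(S+L+D+M) = 11.9² + 20.6² + 5.1² + 21.1² + 2·[11.9·20.6·0.11 + 11.9·5.1·0.11 + 11.9·21.1·0.51 + 20.6·5.1·0.49 + 20.6·21.1·0.35 + 5.1·21.1·0.48] = 1037.19 + 833.921 = 1871.11.
Under uncorrelated errors the observed covariances equal the true-score covariances, so only the own-variance terms attenuate.
True-score variance = [11.9²·0.72 + 20.6²·0.60 + 5.1²·0.66 + 21.1²·0.69] + 833.921 = 680.937 + 833.921 = 1514.86.
Reliability = 1514.86 / 1871.11 = 0.8096.

0.8096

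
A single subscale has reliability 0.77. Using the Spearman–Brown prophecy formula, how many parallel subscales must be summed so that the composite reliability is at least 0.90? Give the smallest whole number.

k ≥ ρ*(1−ρ₁)/(ρ₁(1−ρ*)) = 0.90·0.23 / (0.77·0.10) = 2.688.
Smallest integer k = 3.

3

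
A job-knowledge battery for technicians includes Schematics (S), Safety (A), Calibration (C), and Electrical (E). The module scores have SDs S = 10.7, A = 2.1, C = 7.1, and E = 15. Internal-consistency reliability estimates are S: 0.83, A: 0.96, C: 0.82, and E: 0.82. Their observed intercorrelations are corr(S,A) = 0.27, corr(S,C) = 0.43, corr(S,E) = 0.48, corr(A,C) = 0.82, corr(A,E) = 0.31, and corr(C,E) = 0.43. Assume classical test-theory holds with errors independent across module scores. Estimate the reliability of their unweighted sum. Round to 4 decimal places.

Var(S+A+C+E) = 10.7² + 2.1² + 7.1² + 15² + 2·[10.7·2.1·0.27 + 10.7·7.1·0.43 + 10.7·15·0.48 + 2.1·7.1·0.82 + 2.1·15·0.31 + 7.1·15·0.43] = 394.31 + 367.12 = 761.43.
With uncorrelated errors the cross-covariances are all true-score covariance, so they carry over unchanged; only the diagonal terms shrink to ρᵢσᵢ².
True-score variance = [10.7²·0.83 + 2.1²·0.96 + 7.1²·0.82 + 15²·0.82] + 367.12 = 325.096 + 367.12 = 692.217.
Reliability = 692.217 / 761.43 = 0.9091.

0.9091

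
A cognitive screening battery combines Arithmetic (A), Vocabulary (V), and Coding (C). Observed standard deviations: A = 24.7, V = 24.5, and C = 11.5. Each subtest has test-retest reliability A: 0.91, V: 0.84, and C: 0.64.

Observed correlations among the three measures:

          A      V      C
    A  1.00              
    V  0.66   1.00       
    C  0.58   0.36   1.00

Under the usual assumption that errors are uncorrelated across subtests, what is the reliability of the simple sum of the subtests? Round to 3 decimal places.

Var(A+V+C) = 24.7² + 24.5² + 11.5² + 2·[24.7·24.5·0.66 + 24.7·11.5·0.58 + 24.5·11.5·0.36] = 1342.59 + 1331.16 = 2673.75.
Because errors are independent across components, Cov(Tᵢ,Tⱼ) = Cov(Xᵢ,Xⱼ); the off-diagonal part of the true-score variance is the same as above.
True-score variance = [24.7²·0.91 + 24.5²·0.84 + 11.5²·0.64] + 1331.16 = 1144.03 + 1331.16 = 2475.19.
Reliability = 2475.19 / 2673.75 = 0.926.

0.926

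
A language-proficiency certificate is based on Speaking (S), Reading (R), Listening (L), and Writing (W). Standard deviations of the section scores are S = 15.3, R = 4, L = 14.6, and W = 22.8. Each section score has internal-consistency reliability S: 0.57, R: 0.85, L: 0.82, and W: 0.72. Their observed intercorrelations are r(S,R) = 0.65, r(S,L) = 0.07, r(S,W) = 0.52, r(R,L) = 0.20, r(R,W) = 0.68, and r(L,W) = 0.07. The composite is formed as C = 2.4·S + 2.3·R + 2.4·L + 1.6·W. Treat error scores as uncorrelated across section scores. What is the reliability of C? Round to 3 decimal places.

Var(C) = 2.4²·15.3² + 2.3²·4² + 2.4²·14.6² + 1.6²·22.8² + 2·[5.52·15.3·4·0.65 + 5.76·15.3·14.6·0.07 + 3.84·15.3·22.8·0.52 + 5.52·4·14.6·0.20 + 3.68·4·22.8·0.68 + 3.84·14.6·22.8·0.07] = 3991.59 + 2776.77 = 6768.36.
With uncorrelated errors the cross-covariances are all true-score covariance, so they carry over unchanged; only the diagonal terms shrink to ρᵢσᵢ².
True-score variance = [2.4²·15.3²·0.57 + 2.3²·4²·0.85 + 2.4²·14.6²·0.82 + 1.6²·22.8²·0.72] + 2776.77 = 2805.47 + 2776.77 = 5582.25.
Reliability = 5582.25 / 6768.36 = 0.825.

0.825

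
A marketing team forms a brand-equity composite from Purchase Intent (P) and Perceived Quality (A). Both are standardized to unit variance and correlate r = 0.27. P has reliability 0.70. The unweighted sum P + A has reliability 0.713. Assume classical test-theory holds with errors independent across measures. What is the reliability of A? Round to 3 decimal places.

Var(P+A) = 2 + 2·0.27 = 2.540.
True-score variance = ρ_P + ρ_A + 2·0.27, so 0.713 = (0.70 + ρ_A + 0.54) / 2.540.
ρ_A = 0.713·2.540 − 0.70 − 0.54 = 0.571.

0.571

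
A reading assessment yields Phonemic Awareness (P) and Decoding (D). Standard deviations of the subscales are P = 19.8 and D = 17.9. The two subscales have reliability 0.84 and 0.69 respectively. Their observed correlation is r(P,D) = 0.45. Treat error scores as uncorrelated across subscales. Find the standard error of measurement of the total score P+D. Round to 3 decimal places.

12.730

Var(total) = 712.45 + 318.978 = 1031.43.
True-score variance = 550.396 + 318.978 = 869.374, so reliability = 0.8429.
Error variance = 1031.43 − 869.374 = 162.053; SEM = √162.053 = 12.730.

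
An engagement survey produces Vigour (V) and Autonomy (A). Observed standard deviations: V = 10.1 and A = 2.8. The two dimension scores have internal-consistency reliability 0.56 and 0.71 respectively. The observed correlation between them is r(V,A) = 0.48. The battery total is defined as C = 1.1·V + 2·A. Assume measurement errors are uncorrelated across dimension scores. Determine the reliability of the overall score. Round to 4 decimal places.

Var(C) = 1.1²·10.1² + 2²·2.8² + 2·[2.2·10.1·2.8·0.48] = 154.792 + 59.7274 = 214.519.
With uncorrelated errors the cross-covariances are all true-score covariance, so they carry over unchanged; only the diagonal terms shrink to ρᵢσᵢ².
True-score variance = [1.1²·10.1²·0.56 + 2²·2.8²·0.71] + 59.7274 = 91.3876 + 59.7274 = 151.115.
Reliability = 151.115 / 214.519 = 0.7044.

0.7044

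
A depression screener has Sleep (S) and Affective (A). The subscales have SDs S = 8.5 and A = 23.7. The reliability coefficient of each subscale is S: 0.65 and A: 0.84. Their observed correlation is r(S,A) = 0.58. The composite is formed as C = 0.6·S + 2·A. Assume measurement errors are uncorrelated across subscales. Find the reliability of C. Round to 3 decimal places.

Var(C) = 0.6²·8.5² + 2²·23.7² + 2·[1.2·8.5·23.7·0.58] = 2272.77 + 280.418 = 2553.19.
With uncorrelated errors the cross-covariances are all true-score covariance, so they carry over unchanged; only the diagonal terms shrink to ρᵢσᵢ².
True-score variance = [0.6²·8.5²·0.65 + 2²·23.7²·0.84] + 280.418 = 1904.18 + 280.418 = 2184.6.
Reliability = 2184.6 / 2553.19 = 0.856.

0.856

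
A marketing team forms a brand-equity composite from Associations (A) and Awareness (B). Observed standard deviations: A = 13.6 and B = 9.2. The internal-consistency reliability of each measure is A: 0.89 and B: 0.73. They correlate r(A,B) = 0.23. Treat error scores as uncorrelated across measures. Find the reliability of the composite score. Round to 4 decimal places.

Var(A+B) = 13.6² + 9.2² + 2·[13.6·9.2·0.23] = 269.6 + 57.5552 = 327.155.
With uncorrelated errors the cross-covariances are all true-score covariance, so they carry over unchanged; only the diagonal terms shrink to ρᵢσᵢ².
True-score variance = [13.6²·0.89 + 9.2²·0.73] + 57.5552 = 226.402 + 57.5552 = 283.957.
Reliability = 283.957 / 327.155 = 0.8680.

0.8680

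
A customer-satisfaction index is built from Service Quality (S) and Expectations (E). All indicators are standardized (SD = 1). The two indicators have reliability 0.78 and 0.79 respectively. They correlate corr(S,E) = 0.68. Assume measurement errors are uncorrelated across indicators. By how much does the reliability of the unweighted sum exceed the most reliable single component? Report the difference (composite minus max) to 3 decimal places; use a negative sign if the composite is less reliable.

Var(sum) = 2 + 1.36 = 3.36; true-score variance = 1.57 + 1.36 = 2.93; composite reliability = 0.8720.
Max component reliability = 0.7900.
Difference = 0.8720 − 0.7900 = 0.082.

0.082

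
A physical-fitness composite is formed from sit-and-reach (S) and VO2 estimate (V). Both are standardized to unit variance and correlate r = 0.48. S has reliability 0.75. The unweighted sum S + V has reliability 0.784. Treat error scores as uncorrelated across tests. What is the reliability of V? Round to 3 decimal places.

Var(S+V) = 2 + 2·0.48 = 2.960.
True-score variance = ρ_S + ρ_V + 2·0.48, so 0.784 = (0.75 + ρ_V + 0.96) / 2.960.
ρ_V = 0.784·2.960 − 0.75 − 0.96 = 0.611.

0.611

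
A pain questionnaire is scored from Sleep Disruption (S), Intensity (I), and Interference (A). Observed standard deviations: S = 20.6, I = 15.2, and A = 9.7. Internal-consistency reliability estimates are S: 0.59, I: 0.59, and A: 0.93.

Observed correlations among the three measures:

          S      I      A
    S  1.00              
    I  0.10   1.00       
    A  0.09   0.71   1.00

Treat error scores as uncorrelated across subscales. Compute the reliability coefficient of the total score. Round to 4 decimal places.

Var(S+I+A) = 20.6² + 15.2² + 9.7² + 2·[20.6·15.2·0.10 + 20.6·9.7·0.09 + 15.2·9.7·0.71] = 749.49 + 307.956 = 1057.45.
Under uncorrelated errors the observed covariances equal the true-score covariances, so only the own-variance terms attenuate.
True-score variance = [20.6²·0.59 + 15.2²·0.59 + 9.7²·0.93] + 307.956 = 474.19 + 307.956 = 782.146.
Reliability = 782.146 / 1057.45 = 0.7397.

0.7397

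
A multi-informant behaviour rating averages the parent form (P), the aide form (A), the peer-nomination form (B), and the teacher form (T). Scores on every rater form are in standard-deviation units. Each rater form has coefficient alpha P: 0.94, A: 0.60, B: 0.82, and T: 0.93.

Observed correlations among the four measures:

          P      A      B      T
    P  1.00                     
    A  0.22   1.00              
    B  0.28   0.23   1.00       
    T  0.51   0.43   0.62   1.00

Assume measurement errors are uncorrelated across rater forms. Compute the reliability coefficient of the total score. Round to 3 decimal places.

0.917

Var(P+A+B+T) = 4 + 2·[0.22 + 0.28 + 0.51 + 0.23 + 0.43 + 0.62] = 4 + 4.58 = 8.58.
Under uncorrelated errors the observed covariances equal the true-score covariances, so only the own-variance terms attenuate.
True-score variance = [0.94 + 0.60 + 0.82 + 0.93] + 4.58 = 3.29 + 4.58 = 7.87.
Reliability = 7.87 / 8.58 = 0.917.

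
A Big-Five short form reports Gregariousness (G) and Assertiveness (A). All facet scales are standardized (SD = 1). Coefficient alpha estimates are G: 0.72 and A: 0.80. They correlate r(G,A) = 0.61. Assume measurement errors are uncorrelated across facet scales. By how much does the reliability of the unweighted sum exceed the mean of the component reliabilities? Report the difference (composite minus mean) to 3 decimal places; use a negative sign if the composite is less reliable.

0.091

Var(sum) = 2 + 1.22 = 3.22; true-score variance = 1.52 + 1.22 = 2.74; composite reliability = 0.8509.
Mean component reliability = 0.7600.
Difference = 0.8509 − 0.7600 = 0.091.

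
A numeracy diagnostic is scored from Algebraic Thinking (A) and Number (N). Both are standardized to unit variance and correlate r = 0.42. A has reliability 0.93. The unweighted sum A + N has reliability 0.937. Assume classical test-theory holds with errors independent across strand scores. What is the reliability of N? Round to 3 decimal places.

0.891

Var(A+N) = 2 + 2·0.42 = 2.840.
True-score variance = ρ_A + ρ_N + 2·0.42, so 0.937 = (0.93 + ρ_N + 0.84) / 2.840.
ρ_N = 0.937·2.840 − 0.93 − 0.84 = 0.891.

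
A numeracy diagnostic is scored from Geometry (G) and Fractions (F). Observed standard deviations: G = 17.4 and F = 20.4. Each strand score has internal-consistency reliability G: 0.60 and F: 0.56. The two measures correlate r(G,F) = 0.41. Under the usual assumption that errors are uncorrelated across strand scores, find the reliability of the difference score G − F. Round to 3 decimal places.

0.289

Var(G−F) = 17.4² + 20.4² − 2·17.4·20.4·0.41 = 718.92 − 291.067 = 427.853.
Because errors are independent across components, Cov(Tᵢ,Tⱼ) = Cov(Xᵢ,Xⱼ); the off-diagonal part of the true-score variance is the same as above.
True-score variance = [17.4²·0.60 + 20.4²·0.56] − 291.067 = 414.706 − 291.067 = 123.638.
Reliability = 123.638 / 427.853 = 0.289.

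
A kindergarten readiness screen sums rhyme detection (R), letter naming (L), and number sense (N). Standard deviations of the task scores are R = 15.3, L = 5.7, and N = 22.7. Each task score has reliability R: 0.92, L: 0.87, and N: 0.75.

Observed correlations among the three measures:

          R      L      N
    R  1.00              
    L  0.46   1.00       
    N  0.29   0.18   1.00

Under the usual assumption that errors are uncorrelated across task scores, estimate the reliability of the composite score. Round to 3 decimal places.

Var(R+L+N) = 15.3² + 5.7² + 22.7² + 2·[15.3·5.7·0.46 + 15.3·22.7·0.29 + 5.7·22.7·0.18] = 781.87 + 328.253 = 1110.12.
Because errors are independent across components, Cov(Tᵢ,Tⱼ) = Cov(Xᵢ,Xⱼ); the off-diagonal part of the true-score variance is the same as above.
True-score variance = [15.3²·0.92 + 5.7²·0.87 + 22.7²·0.75] + 328.253 = 630.097 + 328.253 = 958.35.
Reliability = 958.35 / 1110.12 = 0.863.

0.863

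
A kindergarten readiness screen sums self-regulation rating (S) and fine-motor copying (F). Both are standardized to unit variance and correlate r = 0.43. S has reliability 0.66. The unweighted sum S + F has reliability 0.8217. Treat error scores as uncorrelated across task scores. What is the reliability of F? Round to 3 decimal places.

Var(S+F) = 2 + 2·0.43 = 2.860.
True-score variance = ρ_S + ρ_F + 2·0.43, so 0.8217 = (0.66 + ρ_F + 0.86) / 2.860.
ρ_F = 0.8217·2.860 − 0.66 − 0.86 = 0.830.

0.830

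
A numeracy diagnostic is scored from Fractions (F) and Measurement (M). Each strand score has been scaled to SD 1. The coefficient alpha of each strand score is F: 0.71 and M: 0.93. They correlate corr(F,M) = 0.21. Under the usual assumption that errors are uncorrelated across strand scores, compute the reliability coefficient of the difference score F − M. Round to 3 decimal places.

0.772

Var(F−M) = 1 + 1 − 2·0.21 = 2 − 0.42 = 1.58.
Because errors are independent across components, Cov(Tᵢ,Tⱼ) = Cov(Xᵢ,Xⱼ); the off-diagonal part of the true-score variance is the same as above.
True-score variance = [0.71 + 0.93] − 0.42 = 1.64 − 0.42 = 1.22.
Reliability = 1.22 / 1.58 = 0.772.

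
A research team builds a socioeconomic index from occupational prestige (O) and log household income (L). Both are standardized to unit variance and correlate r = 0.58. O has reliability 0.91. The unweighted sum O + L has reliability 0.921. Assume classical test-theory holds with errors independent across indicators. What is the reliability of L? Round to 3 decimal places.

Var(O+L) = 2 + 2·0.58 = 3.160.
True-score variance = ρ_O + ρ_L + 2·0.58, so 0.921 = (0.91 + ρ_L + 1.16) / 3.160.
ρ_L = 0.921·3.160 − 0.91 − 1.16 = 0.840.

0.840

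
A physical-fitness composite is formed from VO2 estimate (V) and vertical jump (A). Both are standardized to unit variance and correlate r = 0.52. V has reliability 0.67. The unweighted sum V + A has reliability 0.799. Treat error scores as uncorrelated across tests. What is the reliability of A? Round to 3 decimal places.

0.719

Var(V+A) = 2 + 2·0.52 = 3.040.
True-score variance = ρ_V + ρ_A + 2·0.52, so 0.799 = (0.67 + ρ_A + 1.04) / 3.040.
ρ_A = 0.799·3.040 − 0.67 − 1.04 = 0.719.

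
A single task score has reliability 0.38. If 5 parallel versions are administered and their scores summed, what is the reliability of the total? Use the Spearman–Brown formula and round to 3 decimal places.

ρ_k = kρ / (1 + (k−1)ρ) = 5·0.38 / (1 + 4·0.38) = 1.900 / 2.520 = 0.754.

0.754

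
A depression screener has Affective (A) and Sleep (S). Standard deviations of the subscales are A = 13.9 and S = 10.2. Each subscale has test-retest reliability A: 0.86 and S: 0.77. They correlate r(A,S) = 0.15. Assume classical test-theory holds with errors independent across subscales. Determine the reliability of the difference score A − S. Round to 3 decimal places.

0.800

Var(A−S) = 13.9² + 10.2² − 2·13.9·10.2·0.15 = 297.25 − 42.534 = 254.716.
With uncorrelated errors the cross-covariances are all true-score covariance, so they carry over unchanged; only the diagonal terms shrink to ρᵢσᵢ².
True-score variance = [13.9²·0.86 + 10.2²·0.77] − 42.534 = 246.271 − 42.534 = 203.737.
Reliability = 203.737 / 254.716 = 0.800.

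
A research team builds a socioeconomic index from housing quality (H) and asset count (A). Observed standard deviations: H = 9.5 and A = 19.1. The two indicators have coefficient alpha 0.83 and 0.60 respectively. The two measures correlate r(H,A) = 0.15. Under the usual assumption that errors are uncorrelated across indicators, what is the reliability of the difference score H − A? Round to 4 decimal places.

0.5975

Var(H−A) = 9.5² + 19.1² − 2·9.5·19.1·0.15 = 455.06 − 54.435 = 400.625.
Under uncorrelated errors the observed covariances equal the true-score covariances, so only the own-variance terms attenuate.
True-score variance = [9.5²·0.83 + 19.1²·0.60] − 54.435 = 293.793 − 54.435 = 239.358.
Reliability = 239.358 / 400.625 = 0.5975.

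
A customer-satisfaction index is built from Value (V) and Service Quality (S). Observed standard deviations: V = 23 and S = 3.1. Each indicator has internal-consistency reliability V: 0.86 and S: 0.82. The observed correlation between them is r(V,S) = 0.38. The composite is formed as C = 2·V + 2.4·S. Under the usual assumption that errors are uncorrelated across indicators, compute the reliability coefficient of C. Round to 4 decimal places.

Var(C) = 2²·23² + 2.4²·3.1² + 2·[4.8·23·3.1·0.38] = 2171.35 + 260.102 = 2431.46.
Because errors are independent across components, Cov(Tᵢ,Tⱼ) = Cov(Xᵢ,Xⱼ); the off-diagonal part of the true-score variance is the same as above.
True-score variance = [2²·23²·0.86 + 2.4²·3.1²·0.82] + 260.102 = 1865.15 + 260.102 = 2125.25.
Reliability = 2125.25 / 2431.46 = 0.8741.

0.8741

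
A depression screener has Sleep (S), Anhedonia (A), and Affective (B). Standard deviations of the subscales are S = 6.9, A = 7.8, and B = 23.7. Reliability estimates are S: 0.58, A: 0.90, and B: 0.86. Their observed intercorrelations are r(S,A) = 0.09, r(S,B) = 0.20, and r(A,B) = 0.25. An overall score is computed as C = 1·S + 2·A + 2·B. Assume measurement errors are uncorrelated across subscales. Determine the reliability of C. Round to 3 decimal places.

0.883

Var(C) = 6.9² + 2²·7.8² + 2²·23.7² + 2·[2·6.9·7.8·0.09 + 2·6.9·23.7·0.20 + 4·7.8·23.7·0.25] = 2537.73 + 519.919 = 3057.65.
With uncorrelated errors the cross-covariances are all true-score covariance, so they carry over unchanged; only the diagonal terms shrink to ρᵢσᵢ².
True-score variance = [6.9²·0.58 + 2²·7.8²·0.90 + 2²·23.7²·0.86] + 519.919 = 2178.85 + 519.919 = 2698.77.
Reliability = 2698.77 / 3057.65 = 0.883.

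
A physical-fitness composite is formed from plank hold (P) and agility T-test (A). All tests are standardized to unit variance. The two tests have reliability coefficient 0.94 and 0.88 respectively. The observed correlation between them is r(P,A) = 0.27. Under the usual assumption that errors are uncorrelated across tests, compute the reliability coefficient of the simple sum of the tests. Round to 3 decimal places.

0.929

Var(P+A) = 2 + 2·[0.27] = 2 + 0.54 = 2.54.
Under uncorrelated errors the observed covariances equal the true-score covariances, so only the own-variance terms attenuate.
True-score variance = [0.94 + 0.88] + 0.54 = 1.82 + 0.54 = 2.36.
Reliability = 2.36 / 2.54 = 0.929.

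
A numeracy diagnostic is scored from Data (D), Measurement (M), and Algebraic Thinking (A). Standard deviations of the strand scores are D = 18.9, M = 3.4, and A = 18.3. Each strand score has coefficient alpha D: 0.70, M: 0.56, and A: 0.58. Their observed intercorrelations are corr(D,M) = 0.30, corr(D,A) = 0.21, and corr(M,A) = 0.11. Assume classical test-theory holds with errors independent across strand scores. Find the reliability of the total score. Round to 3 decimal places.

Var(D+M+A) = 18.9² + 3.4² + 18.3² + 2·[18.9·3.4·0.30 + 18.9·18.3·0.21 + 3.4·18.3·0.11] = 703.66 + 197.51 = 901.17.
Because errors are independent across components, Cov(Tᵢ,Tⱼ) = Cov(Xᵢ,Xⱼ); the off-diagonal part of the true-score variance is the same as above.
True-score variance = [18.9²·0.70 + 3.4²·0.56 + 18.3²·0.58] + 197.51 = 450.757 + 197.51 = 648.267.
Reliability = 648.267 / 901.17 = 0.719.

0.719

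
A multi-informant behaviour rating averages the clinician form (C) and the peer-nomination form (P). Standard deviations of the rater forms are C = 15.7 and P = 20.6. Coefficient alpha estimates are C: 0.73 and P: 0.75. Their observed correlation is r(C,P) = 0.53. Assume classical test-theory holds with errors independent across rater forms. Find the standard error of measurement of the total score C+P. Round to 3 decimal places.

13.139

Var(total) = 670.85 + 342.825 = 1013.68.
True-score variance = 498.208 + 342.825 = 841.033, so reliability = 0.8297.
Error variance = 1013.68 − 841.033 = 172.642; SEM = √172.642 = 13.139.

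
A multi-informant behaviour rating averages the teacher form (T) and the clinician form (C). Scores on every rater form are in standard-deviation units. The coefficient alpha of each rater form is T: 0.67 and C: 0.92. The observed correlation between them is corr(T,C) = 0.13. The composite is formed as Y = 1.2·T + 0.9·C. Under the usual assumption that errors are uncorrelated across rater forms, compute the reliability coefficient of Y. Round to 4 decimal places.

0.7866

Var(Y) = 1.2² + 0.9² + 2·[1.08·0.13] = 2.25 + 0.2808 = 2.5308.
Because errors are independent across components, Cov(Tᵢ,Tⱼ) = Cov(Xᵢ,Xⱼ); the off-diagonal part of the true-score variance is the same as above.
True-score variance = [1.2²·0.67 + 0.9²·0.92] + 0.2808 = 1.71 + 0.2808 = 1.9908.
Reliability = 1.9908 / 2.5308 = 0.7866.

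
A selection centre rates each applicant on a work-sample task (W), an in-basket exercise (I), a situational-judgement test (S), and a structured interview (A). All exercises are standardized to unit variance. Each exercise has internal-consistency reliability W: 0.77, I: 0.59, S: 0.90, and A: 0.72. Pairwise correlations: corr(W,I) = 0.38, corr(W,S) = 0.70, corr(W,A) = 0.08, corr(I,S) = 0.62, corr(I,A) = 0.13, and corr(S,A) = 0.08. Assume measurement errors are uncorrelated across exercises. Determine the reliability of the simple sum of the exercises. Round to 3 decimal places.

0.872

Var(W+I+S+A) = 4 + 2·[0.38 + 0.70 + 0.08 + 0.62 + 0.13 + 0.08] = 4 + 3.98 = 7.98.
Under uncorrelated errors the observed covariances equal the true-score covariances, so only the own-variance terms attenuate.
True-score variance = [0.77 + 0.59 + 0.90 + 0.72] + 3.98 = 2.98 + 3.98 = 6.96.
Reliability = 6.96 / 7.98 = 0.872.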